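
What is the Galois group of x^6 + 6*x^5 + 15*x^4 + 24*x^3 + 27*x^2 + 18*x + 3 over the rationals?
S_3 x S_3 (also written G36-)

The polynomial f is an irreducible sextic over Q, so G = Gal(f/Q) is one of the 16 transitive subgroups 6T1, ..., 6T16 of S_6. The discriminant of f is 40310784, which is not a perfect square, so G is not contained in A_6. The transitive groups of degree 6 not contained in A_6 are: C_6 (6T1, order 6), S_3 (6T2, order 6), D_6 (6T3, order 12), C_3 x S_3 (6T5, order 18), A_4 x C_2 (6T6, order 24), S_4 (6T8, order 24), S_3 x S_3 (6T9, order 36), S_4 x C_2 (6T11, order 48), (S_3 x S_3) : C_2 (6T13, order 72), PGL(2,5) (6T14, order 120), S_6 (6T16, order 720). By Dedekind's theorem, for a prime p not dividing disc(f) the degrees of the irreducible factors of f mod p form the cycle type of an element of G. Factoring f modulo the 14 such primes p <= 53 (skipping 2, 3, which divide the discriminant), each new pattern first appears at: mod 5: f = (x + 2)(x + 3)(x^2 + 3)(x^2 + x + 1), pattern 2+2+1+1; mod 7: f = (x^6 + 6x^5 + x^4 + 3x^3 + 6x^2 + 4x + 3), pattern 6; mod 19: f = (x + 5)(x + 7)(x + 10)(x^3 + 3x^2 + 3x + 17), pattern 3+1+1+1; mod 31: f = (x^2 + 4x + 14)(x^2 + 12x + 7)(x^2 + 21x + 13), pattern 2+2+2; mod 43: f = (x^3 + 3x^2 + 3x + 10)(x^3 + 3x^2 + 3x + 39), pattern 3+3. No other pattern occurs in this range, so the set of observed cycle types is {2+2+1+1, 6, 3+1+1+1, 2+2+2, 3+3}. The candidates containing elements of all these cycle types are S_3 x S_3 (6T9) of order 36, (S_3 x S_3) : C_2 (6T13) of order 72, S_6 (6T16) of order 720; the others are excluded. The observed types are precisely the cycle types that occur in S_3 x S_3 (6T9) (apart from the identity). Each of the other remaining candidates has further cycle types, and by the Chebotarev density theorem the matching factorization patterns would occur for a proportion of primes equal to their share of the group: (S_3 x S_3) : C_2 (6T13) additionally contains elements of type 4+2, 3+2+1, 2+1+1+1+1 (36 of its 72 elements, about 50% of primes); S_6 (6T16) additionally contains elements of type 5+1, 4+2, 4+1+1, 3+2+1, 2+1+1+1+1 (459 of its 720 elements, about 64% of primes). None of the 14 primes tested shows any such pattern (for each of these groups the chance of that is below 10^-4), which rules them out. Hence G = S_3 x S_3 (6T9), of order 36.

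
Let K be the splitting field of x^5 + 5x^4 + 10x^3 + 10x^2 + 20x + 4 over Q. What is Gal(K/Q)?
The polynomial f is an irreducible quintic over Q, so G = Gal(f/Q) is a transitive subgroup of S_5: one of C_5 (5T1, order 5), D_5 (5T2, order 10), F_20 (5T3, order 20), A_5 (5T4, order 60) or S_5 (5T5, order 120). The discriminant of f is 259200000, which is not a perfect square, so G is not contained in A_5. The transitive groups of degree 5 not contained in A_5 are: F_20 (5T3, order 20), S_5 (5T5, order 120). By Dedekind's theorem, for a prime p not dividing disc(f) the degrees of the irreducible factors of f mod p form the cycle type of an element of G. Factoring f modulo the 18 such primes p <= 73 (skipping 2, 3, 5, which divide the discriminant), each new pattern first appears at: mod 7: f = (x + 2)(x^4 + 3x^3 + 4x^2 + 2x + 2), pattern 4+1; mod 11: f = (x + 6)(x^2 + 9)(x^2 + 10x + 7), pattern 2+2+1; mod 19: f = (x^5 + 5x^4 + 10x^3 + 10x^2 + x + 4), pattern 5. No other pattern occurs in this range, so the set of observed cycle types is {4+1, 2+2+1, 5}. The candidates containing elements of all these cycle types are F_20 (5T3) of order 20, S_5 (5T5) of order 120; the others are excluded. The observed types are precisely the cycle types that occur in F_20 (5T3) (apart from the identity). Each of the other remaining candidates has further cycle types, and by the Chebotarev density theorem the matching factorization patterns would occur for a proportion of primes equal to their share of the group: S_5 (5T5) additionally contains elements of type 3+2, 3+1+1, 2+1+1+1 (50 of its 120 elements, about 42% of primes). None of the 18 primes tested shows any such pattern (for each of these groups the chance of that is below 10^-4), which rules them out. Hence G = F_20 (5T3), of order 20.

F_20 (order 20)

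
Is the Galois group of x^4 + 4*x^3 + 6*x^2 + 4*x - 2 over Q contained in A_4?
The polynomial is irreducible of degree 4 over Q. Its discriminant is -6912, which is not a perfect square. A Galois group lies in the alternating group exactly when the discriminant is a square in Q, so the Galois group (D_4) is not contained in A_4.

No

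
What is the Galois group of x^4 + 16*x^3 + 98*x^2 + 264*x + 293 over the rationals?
The polynomial is an irreducible quartic over Q and its discriminant is 12845056 = 3584^2, a perfect square, so the Galois group is contained in A_4. The resolvent cubic y^3 - 98*y^2 + 3052*y - 29848 is irreducible over Q. An irreducible resolvent with square discriminant gives A_4.

4T4: A_4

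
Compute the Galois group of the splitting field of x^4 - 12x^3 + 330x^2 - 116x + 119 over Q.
The polynomial is an irreducible quartic over Q and its discriminant is 17150490871808, which is not a perfect square, so the Galois group is not contained in A_4. The resolvent cubic y^3 - 330*y^2 + 916*y + 126488 has exactly one rational root, so the Galois group is C_4 or D_4. The quartic becomes reducible over Q(sqrt(disc)), so the group is C_4.

C_4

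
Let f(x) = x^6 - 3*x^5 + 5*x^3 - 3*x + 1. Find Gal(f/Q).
S_3, S_3 acting on 6 points

The polynomial f is an irreducible sextic over Q, so G = Gal(f/Q) is one of the 16 transitive subgroups 6T1, ..., 6T16 of S_6. The discriminant of f is -34992, which is not a perfect square, so G is not contained in A_6. The transitive groups of degree 6 not contained in A_6 are: C_6 (6T1, order 6), S_3 (6T2, order 6), D_6 (6T3, order 12), C_3 x S_3 (6T5, order 18), A_4 x C_2 (6T6, order 24), S_4 (6T8, order 24), S_3 x S_3 (6T9, order 36), S_4 x C_2 (6T11, order 48), (S_3 x S_3) : C_2 (6T13, order 72), PGL(2,5) (6T14, order 120), S_6 (6T16, order 720). By Dedekind's theorem, for a prime p not dividing disc(f) the degrees of the irreducible factors of f mod p form the cycle type of an element of G. Factoring f modulo the 23 such primes p <= 97 (skipping 2, 3, which divide the discriminant), each new pattern first appears at: mod 5: f = (x^2 + x + 1)(x^2 + 2x + 3)(x^2 + 4x + 2), pattern 2+2+2; mod 7: f = (x^3 + x^2 + 3x + 1)(x^3 + 3x^2 + x + 1), pattern 3+3; mod 31: f = (x + 3)(x + 7)(x + 9)(x + 21)(x + 23)(x + 27), pattern 1+1+1+1+1+1. No other pattern occurs in this range, so the set of observed cycle types is {2+2+2, 3+3, 1+1+1+1+1+1}. The candidates containing elements of all these cycle types are C_6 (6T1) of order 6, S_3 (6T2) of order 6, D_6 (6T3) of order 12, C_3 x S_3 (6T5) of order 18, A_4 x C_2 (6T6) of order 24, S_4 (6T8) of order 24, S_3 x S_3 (6T9) of order 36, S_4 x C_2 (6T11) of order 48, (S_3 x S_3) : C_2 (6T13) of order 72, PGL(2,5) (6T14) of order 120, S_6 (6T16) of order 720; the others are excluded. The observed types are precisely the cycle types that occur in S_3 (6T2). Each of the other remaining candidates has further cycle types, and by the Chebotarev density theorem the matching factorization patterns would occur for a proportion of primes equal to their share of the group: C_6 (6T1) additionally contains elements of type 6 (2 of its 6 elements, about 33% of primes); D_6 (6T3) additionally contains elements of type 6, 2+2+1+1 (5 of its 12 elements, about 42% of primes); C_3 x S_3 (6T5) additionally contains elements of type 6, 3+1+1+1 (10 of its 18 elements, about 56% of primes); A_4 x C_2 (6T6) additionally contains elements of type 6, 2+2+1+1, 2+1+1+1+1 (14 of its 24 elements, about 58% of primes); S_4 (6T8) additionally contains elements of type 4+1+1, 2+2+1+1 (9 of its 24 elements, about 38% of primes); S_3 x S_3 (6T9) additionally contains elements of type 6, 3+1+1+1, 2+2+1+1 (25 of its 36 elements, about 69% of primes); S_4 x C_2 (6T11) additionally contains elements of type 6, 4+2, 4+1+1, 2+2+1+1, 2+1+1+1+1 (32 of its 48 elements, about 67% of primes); (S_3 x S_3) : C_2 (6T13) additionally contains elements of type 6, 4+2, 3+2+1, 3+1+1+1, 2+2+1+1, 2+1+1+1+1 (61 of its 72 elements, about 85% of primes); PGL(2,5) (6T14) additionally contains elements of type 6, 5+1, 4+1+1, 2+2+1+1 (89 of its 120 elements, about 74% of primes); S_6 (6T16) additionally contains elements of type 6, 5+1, 4+2, 4+1+1, 3+2+1, 3+1+1+1, 2+2+1+1, 2+1+1+1+1 (664 of its 720 elements, about 92% of primes). None of the 23 primes tested shows any such pattern (for each of these groups the chance of that is below 10^-4), which rules them out. Hence G = S_3 (6T2), of order 6.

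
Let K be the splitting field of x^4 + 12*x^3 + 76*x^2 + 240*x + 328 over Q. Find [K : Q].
The degree of the splitting field over Q equals the order of the Galois group, so first determine the group. The polynomial is an irreducible quartic over Q and its discriminant is 65028096 = 8064^2, a perfect square, so the Galois group is contained in A_4. The resolvent cubic y^3 - 76*y^2 + 1568*y - 5120 splits completely over Q, which gives the Klein four-group V_4. The Galois group V_4 (4T2) has order 4, so the splitting field has degree 4 over Q.

4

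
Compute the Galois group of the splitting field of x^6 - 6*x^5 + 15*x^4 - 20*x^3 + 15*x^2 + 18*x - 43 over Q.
A_6 (also written A6)

The polynomial f is an irreducible sextic over Q, so G = Gal(f/Q) is one of the 16 transitive subgroups 6T1, ..., 6T16 of S_6. The discriminant of f is 746496000000 = 864000^2, a perfect square, so G is contained in A_6. The transitive groups of degree 6 contained in A_6 are: A_4 (6T4, order 12), S_4 (6T7, order 24), (C_3 x C_3) : C_4 (6T10, order 36), PSL(2,5) (6T12, order 60), A_6 (6T15, order 360). By Dedekind's theorem, for a prime p not dividing disc(f) the degrees of the irreducible factors of f mod p form the cycle type of an element of G. Factoring f modulo the 6 such primes p <= 23 (skipping 2, 3, 5, which divide the discriminant), each new pattern first appears at: mod 7: f = (x + 2)(x^5 + 6x^4 + 3x^3 + 2x^2 + 4x + 3), pattern 5+1; mod 23: f = (x + 6)(x + 11)(x + 20)(x^3 + 3x^2 + 4x + 8), pattern 3+1+1+1. No other pattern occurs in this range, so the set of observed cycle types is {5+1, 3+1+1+1}. Among the candidates above, the only group containing elements of all these cycle types is A_6 (6T15) — each of A_4 (6T4), S_4 (6T7), (C_3 x C_3) : C_4 (6T10), PSL(2,5) (6T12) lacks at least one of them. Hence G = A_6 (6T15), of order 360.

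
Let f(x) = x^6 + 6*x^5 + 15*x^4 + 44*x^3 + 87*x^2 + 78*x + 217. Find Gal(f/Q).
C_3 x S_3 (also written G18)

The polynomial f is an irreducible sextic over Q, so G = Gal(f/Q) is one of the 16 transitive subgroups 6T1, ..., 6T16 of S_6. The discriminant of f is -190210142896128, which is not a perfect square, so G is not contained in A_6. The transitive groups of degree 6 not contained in A_6 are: C_6 (6T1, order 6), S_3 (6T2, order 6), D_6 (6T3, order 12), C_3 x S_3 (6T5, order 18), A_4 x C_2 (6T6, order 24), S_4 (6T8, order 24), S_3 x S_3 (6T9, order 36), S_4 x C_2 (6T11, order 48), (S_3 x S_3) : C_2 (6T13, order 72), PGL(2,5) (6T14, order 120), S_6 (6T16, order 720). By Dedekind's theorem, for a prime p not dividing disc(f) the degrees of the irreducible factors of f mod p form the cycle type of an element of G. Factoring f modulo the 33 such primes p <= 149 (skipping 2, 3, which divide the discriminant), each new pattern first appears at: mod 5: f = (x^6 + x^5 + 4x^3 + 2x^2 + 3x + 2), pattern 6; mod 7: f = (x)(x + 4)(x + 6)(x^3 + 3x^2 + 3x + 5), pattern 3+1+1+1; mod 17: f = (x^2 + 10)(x^2 + 11x + 4)(x^2 + 12x + 5), pattern 2+2+2; mod 19: f = (x^3 + 3x^2 + 3x + 10)(x^3 + 3x^2 + 3x + 16), pattern 3+3; mod 73: f = (x + 12)(x + 14)(x + 16)(x + 30)(x + 32)(x + 48), pattern 1+1+1+1+1+1. No other pattern occurs in this range, so the set of observed cycle types is {6, 3+1+1+1, 2+2+2, 3+3, 1+1+1+1+1+1}. The candidates containing elements of all these cycle types are C_3 x S_3 (6T5) of order 18, S_3 x S_3 (6T9) of order 36, (S_3 x S_3) : C_2 (6T13) of order 72, S_6 (6T16) of order 720; the others are excluded. The observed types are precisely the cycle types that occur in C_3 x S_3 (6T5). Each of the other remaining candidates has further cycle types, and by the Chebotarev density theorem the matching factorization patterns would occur for a proportion of primes equal to their share of the group: S_3 x S_3 (6T9) additionally contains elements of type 2+2+1+1 (9 of its 36 elements, about 25% of primes); (S_3 x S_3) : C_2 (6T13) additionally contains elements of type 4+2, 3+2+1, 2+2+1+1, 2+1+1+1+1 (45 of its 72 elements, about 62% of primes); S_6 (6T16) additionally contains elements of type 5+1, 4+2, 4+1+1, 3+2+1, 2+2+1+1, 2+1+1+1+1 (504 of its 720 elements, about 70% of primes). None of the 33 primes tested shows any such pattern (for each of these groups the chance of that is below 10^-4), which rules them out. Hence G = C_3 x S_3 (6T5), of order 18.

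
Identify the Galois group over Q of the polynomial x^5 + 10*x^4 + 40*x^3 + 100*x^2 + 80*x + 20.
The polynomial f is an irreducible quintic over Q, so G = Gal(f/Q) is a transitive subgroup of S_5: one of C_5 (5T1, order 5), D_5 (5T2, order 10), F_20 (5T3, order 20), A_5 (5T4, order 60) or S_5 (5T5, order 120). The discriminant of f is 4992800000, which is not a perfect square, so G is not contained in A_5. The transitive groups of degree 5 not contained in A_5 are: F_20 (5T3, order 20), S_5 (5T5, order 120). By Dedekind's theorem, for a prime p not dividing disc(f) the degrees of the irreducible factors of f mod p form the cycle type of an element of G. Factoring f modulo the 18 such primes p <= 71 (skipping 2, 5, which divide the discriminant), each new pattern first appears at: mod 3: f = (x + 1)(x^4 + x^2 + 2), pattern 4+1; mod 11: f = (x^5 + 10x^4 + 7x^3 + x^2 + 3x + 9), pattern 5; mod 19: f = (x + 10)(x^2 + 6x + 6)(x^2 + 13x + 13), pattern 2+2+1. No other pattern occurs in this range, so the set of observed cycle types is {4+1, 5, 2+2+1}. The candidates containing elements of all these cycle types are F_20 (5T3) of order 20, S_5 (5T5) of order 120; the others are excluded. The observed types are precisely the cycle types that occur in F_20 (5T3) (apart from the identity). Each of the other remaining candidates has further cycle types, and by the Chebotarev density theorem the matching factorization patterns would occur for a proportion of primes equal to their share of the group: S_5 (5T5) additionally contains elements of type 3+2, 3+1+1, 2+1+1+1 (50 of its 120 elements, about 42% of primes). None of the 18 primes tested shows any such pattern (for each of these groups the chance of that is below 10^-4), which rules them out. Hence G = F_20 (5T3), of order 20.

5T3: F_20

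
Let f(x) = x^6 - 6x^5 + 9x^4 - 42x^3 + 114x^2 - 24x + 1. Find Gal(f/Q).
The polynomial f is an irreducible sextic over Q, so G = Gal(f/Q) is one of the 16 transitive subgroups 6T1, ..., 6T16 of S_6. The discriminant of f is -153891765817344, which is not a perfect square, so G is not contained in A_6. The transitive groups of degree 6 not contained in A_6 are: C_6 (6T1, order 6), S_3 (6T2, order 6), D_6 (6T3, order 12), C_3 x S_3 (6T5, order 18), A_4 x C_2 (6T6, order 24), S_4 (6T8, order 24), S_3 x S_3 (6T9, order 36), S_4 x C_2 (6T11, order 48), (S_3 x S_3) : C_2 (6T13, order 72), PGL(2,5) (6T14, order 120), S_6 (6T16, order 720). By Dedekind's theorem, for a prime p not dividing disc(f) the degrees of the irreducible factors of f mod p form the cycle type of an element of G. Factoring f modulo the 33 such primes p <= 149 (skipping 2, 3, which divide the discriminant), each new pattern first appears at: mod 5: f = (x^3 + x^2 + 1)(x^3 + 3x^2 + x + 1), pattern 3+3; mod 7: f = (x^6 + x^5 + 2x^4 + 2x^2 + 4x + 1), pattern 6; mod 17: f = (x + 2)(x + 4)(x^2 + x + 2)(x^2 + 4x + 16), pattern 2+2+1+1; mod 19: f = (x + 3)(x + 8)(x + 14)(x + 15)(x^2 + 11x + 4), pattern 2+1+1+1+1; mod 71: f = (x^2 + 30x + 5)(x^2 + 48x + 37)(x^2 + 58x + 38), pattern 2+2+2. No other pattern occurs in this range, so the set of observed cycle types is {3+3, 6, 2+2+1+1, 2+1+1+1+1, 2+2+2}. The candidates containing elements of all these cycle types are A_4 x C_2 (6T6) of order 24, S_4 x C_2 (6T11) of order 48, (S_3 x S_3) : C_2 (6T13) of order 72, S_6 (6T16) of order 720; the others are excluded. The observed types are precisely the cycle types that occur in A_4 x C_2 (6T6) (apart from the identity). Each of the other remaining candidates has further cycle types, and by the Chebotarev density theorem the matching factorization patterns would occur for a proportion of primes equal to their share of the group: S_4 x C_2 (6T11) additionally contains elements of type 4+2, 4+1+1 (12 of its 48 elements, about 25% of primes); (S_3 x S_3) : C_2 (6T13) additionally contains elements of type 4+2, 3+2+1, 3+1+1+1 (34 of its 72 elements, about 47% of primes); S_6 (6T16) additionally contains elements of type 5+1, 4+2, 4+1+1, 3+2+1, 3+1+1+1 (484 of its 720 elements, about 67% of primes). None of the 33 primes tested shows any such pattern (for each of these groups the chance of that is below 10^-4), which rules them out. Hence G = A_4 x C_2 (6T6), of order 24.

6T6: A_4 x C_2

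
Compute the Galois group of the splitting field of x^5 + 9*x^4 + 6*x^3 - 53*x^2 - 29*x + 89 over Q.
The polynomial f is an irreducible quintic over Q, so G = Gal(f/Q) is a transitive subgroup of S_5: one of C_5 (5T1, order 5), D_5 (5T2, order 10), F_20 (5T3, order 20), A_5 (5T4, order 60) or S_5 (5T5, order 120). The discriminant of f is 1012703329 = 31823^2, a perfect square, so G is contained in A_5. The transitive groups of degree 5 contained in A_5 are: C_5 (5T1, order 5), D_5 (5T2, order 10), A_5 (5T4, order 60). By Dedekind's theorem, for a prime p not dividing disc(f) the degrees of the irreducible factors of f mod p form the cycle type of an element of G. Factoring f modulo the 14 such primes p <= 47 (skipping 11, which divides the discriminant), each new pattern first appears at: mod 2: f = (x^5 + x^4 + x^2 + x + 1), pattern 5; mod 23: f = (x + 3)(x + 4)(x + 8)(x + 18)(x + 22), pattern 1+1+1+1+1. No other pattern occurs in this range, so the set of observed cycle types is {5, 1+1+1+1+1}. The candidates containing elements of all these cycle types are C_5 (5T1) of order 5, D_5 (5T2) of order 10, A_5 (5T4) of order 60; the others are excluded. The observed types are precisely the cycle types that occur in C_5 (5T1). Each of the other remaining candidates has further cycle types, and by the Chebotarev density theorem the matching factorization patterns would occur for a proportion of primes equal to their share of the group: D_5 (5T2) additionally contains elements of type 2+2+1 (5 of its 10 elements, about 50% of primes); A_5 (5T4) additionally contains elements of type 3+1+1, 2+2+1 (35 of its 60 elements, about 58% of primes). None of the 14 primes tested shows any such pattern (for each of these groups the chance of that is below 10^-4), which rules them out. Hence G = C_5 (5T1), of order 5.

C_5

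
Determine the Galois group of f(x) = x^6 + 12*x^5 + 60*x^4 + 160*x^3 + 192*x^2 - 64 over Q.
The polynomial f is an irreducible sextic over Q, so G = Gal(f/Q) is one of the 16 transitive subgroups 6T1, ..., 6T16 of S_6. The discriminant of f is -450868486864896, which is not a perfect square, so G is not contained in A_6. The transitive groups of degree 6 not contained in A_6 are: C_6 (6T1, order 6), S_3 (6T2, order 6), D_6 (6T3, order 12), C_3 x S_3 (6T5, order 18), A_4 x C_2 (6T6, order 24), S_4 (6T8, order 24), S_3 x S_3 (6T9, order 36), S_4 x C_2 (6T11, order 48), (S_3 x S_3) : C_2 (6T13, order 72), PGL(2,5) (6T14, order 120), S_6 (6T16, order 720). By Dedekind's theorem, for a prime p not dividing disc(f) the degrees of the irreducible factors of f mod p form the cycle type of an element of G. Factoring f modulo the 33 such primes p <= 149 (skipping 2, 3, which divide the discriminant), each new pattern first appears at: mod 5: f = (x^3 + x + 4)(x^3 + 2x^2 + 4x + 4), pattern 3+3; mod 7: f = (x^6 + 5x^5 + 4x^4 + 6x^3 + 3x^2 + 6), pattern 6; mod 17: f = (x + 1)(x + 3)(x^2 + 4x + 10)(x^2 + 4x + 16), pattern 2+2+1+1; mod 19: f = (x + 5)(x + 8)(x + 15)(x + 18)(x^2 + 4x + 11), pattern 2+1+1+1+1; mod 71: f = (x^2 + 4x + 33)(x^2 + 4x + 53)(x^2 + 4x + 68), pattern 2+2+2. No other pattern occurs in this range, so the set of observed cycle types is {3+3, 6, 2+2+1+1, 2+1+1+1+1, 2+2+2}. The candidates containing elements of all these cycle types are A_4 x C_2 (6T6) of order 24, S_4 x C_2 (6T11) of order 48, (S_3 x S_3) : C_2 (6T13) of order 72, S_6 (6T16) of order 720; the others are excluded. The observed types are precisely the cycle types that occur in A_4 x C_2 (6T6) (apart from the identity). Each of the other remaining candidates has further cycle types, and by the Chebotarev density theorem the matching factorization patterns would occur for a proportion of primes equal to their share of the group: S_4 x C_2 (6T11) additionally contains elements of type 4+2, 4+1+1 (12 of its 48 elements, about 25% of primes); (S_3 x S_3) : C_2 (6T13) additionally contains elements of type 4+2, 3+2+1, 3+1+1+1 (34 of its 72 elements, about 47% of primes); S_6 (6T16) additionally contains elements of type 5+1, 4+2, 4+1+1, 3+2+1, 3+1+1+1 (484 of its 720 elements, about 67% of primes). None of the 33 primes tested shows any such pattern (for each of these groups the chance of that is below 10^-4), which rules them out. Hence G = A_4 x C_2 (6T6), of order 24.

A_4 x C_2 (order 24)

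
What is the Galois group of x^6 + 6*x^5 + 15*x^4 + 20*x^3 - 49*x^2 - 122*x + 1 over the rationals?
The polynomial f is an irreducible sextic over Q, so G = Gal(f/Q) is one of the 16 transitive subgroups 6T1, ..., 6T16 of S_6. The discriminant of f is -3603718079512576, which is not a perfect square, so G is not contained in A_6. The transitive groups of degree 6 not contained in A_6 are: C_6 (6T1, order 6), S_3 (6T2, order 6), D_6 (6T3, order 12), C_3 x S_3 (6T5, order 18), A_4 x C_2 (6T6, order 24), S_4 (6T8, order 24), S_3 x S_3 (6T9, order 36), S_4 x C_2 (6T11, order 48), (S_3 x S_3) : C_2 (6T13, order 72), PGL(2,5) (6T14, order 120), S_6 (6T16, order 720). By Dedekind's theorem, for a prime p not dividing disc(f) the degrees of the irreducible factors of f mod p form the cycle type of an element of G. Factoring f modulo the 67 such primes p <= 347 (skipping 2, 229, which divide the discriminant), each new pattern first appears at: mod 3: f = (x^6 + 2x^3 + 2x^2 + x + 1), pattern 6; mod 5: f = (x^3 + 2x^2 + 4x + 4)(x^3 + 4x^2 + 3x + 4), pattern 3+3; mod 7: f = (x + 4)(x + 5)(x^4 + 4x^3 + x^2 + x + 6), pattern 4+1+1; mod 13: f = (x^2 + 2x + 8)(x^4 + 4x^3 + 12x^2 + 3x + 5), pattern 4+2; mod 23: f = (x^2 + 2x + 3)(x^2 + 12x + 14)(x^2 + 15x + 17), pattern 2+2+2; mod 29: f = (x + 10)(x + 21)(x^2 + 27)(x^2 + 4x + 2), pattern 2+2+1+1; mod 193: f = (x + 6)(x + 13)(x + 89)(x + 106)(x + 182)(x + 189), pattern 1+1+1+1+1+1; mod 347: f = (x + 7)(x + 46)(x + 303)(x + 342)(x^2 + 2x + 327), pattern 2+1+1+1+1. No other pattern occurs in this range, so the set of observed cycle types is {6, 3+3, 4+1+1, 4+2, 2+2+2, 2+2+1+1, 1+1+1+1+1+1, 2+1+1+1+1}. The candidates containing elements of all these cycle types are S_4 x C_2 (6T11) of order 48, S_6 (6T16) of order 720; the others are excluded. The observed types are precisely the cycle types that occur in S_4 x C_2 (6T11). Each of the other remaining candidates has further cycle types, and by the Chebotarev density theorem the matching factorization patterns would occur for a proportion of primes equal to their share of the group: S_6 (6T16) additionally contains elements of type 5+1, 3+2+1, 3+1+1+1 (304 of its 720 elements, about 42% of primes). None of the 67 primes tested shows any such pattern (for each of these groups the chance of that is below 10^-4), which rules them out. Hence G = S_4 x C_2 (6T11), of order 48.

S_4 x C_2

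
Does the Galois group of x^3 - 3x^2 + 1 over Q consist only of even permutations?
Yes

The polynomial is irreducible of degree 3 over Q. Its discriminant is 81 = 9^2, a perfect square. A Galois group lies in the alternating group exactly when the discriminant is a square in Q, so the Galois group (C_3) is contained in A_3.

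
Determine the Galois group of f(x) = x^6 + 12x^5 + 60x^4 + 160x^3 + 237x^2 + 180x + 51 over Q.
The polynomial f is an irreducible sextic over Q, so G = Gal(f/Q) is one of the 16 transitive subgroups 6T1, ..., 6T16 of S_6. The discriminant of f is 419904 = 648^2, a perfect square, so G is contained in A_6. The transitive groups of degree 6 contained in A_6 are: A_4 (6T4, order 12), S_4 (6T7, order 24), (C_3 x C_3) : C_4 (6T10, order 36), PSL(2,5) (6T12, order 60), A_6 (6T15, order 360). By Dedekind's theorem, for a prime p not dividing disc(f) the degrees of the irreducible factors of f mod p form the cycle type of an element of G. Factoring f modulo the 33 such primes p <= 149 (skipping 2, 3, which divide the discriminant), each new pattern first appears at: mod 5: f = (x^3 + x + 4)(x^3 + 2x^2 + 4x + 4), pattern 3+3; mod 17: f = (x)(x + 4)(x^2 + 4x + 1)(x^2 + 4x + 11), pattern 2+2+1+1; mod 71: f = (x + 6)(x + 7)(x + 34)(x + 41)(x + 68)(x + 69), pattern 1+1+1+1+1+1. No other pattern occurs in this range, so the set of observed cycle types is {3+3, 2+2+1+1, 1+1+1+1+1+1}. The candidates containing elements of all these cycle types are A_4 (6T4) of order 12, S_4 (6T7) of order 24, (C_3 x C_3) : C_4 (6T10) of order 36, PSL(2,5) (6T12) of order 60, A_6 (6T15) of order 360; the others are excluded. The observed types are precisely the cycle types that occur in A_4 (6T4). Each of the other remaining candidates has further cycle types, and by the Chebotarev density theorem the matching factorization patterns would occur for a proportion of primes equal to their share of the group: S_4 (6T7) additionally contains elements of type 4+2 (6 of its 24 elements, about 25% of primes); (C_3 x C_3) : C_4 (6T10) additionally contains elements of type 4+2, 3+1+1+1 (22 of its 36 elements, about 61% of primes); PSL(2,5) (6T12) additionally contains elements of type 5+1 (24 of its 60 elements, about 40% of primes); A_6 (6T15) additionally contains elements of type 5+1, 4+2, 3+1+1+1 (274 of its 360 elements, about 76% of primes). None of the 33 primes tested shows any such pattern (for each of these groups the chance of that is below 10^-4), which rules them out. Hence G = A_4 (6T4), of order 12.

A_4 (order 12)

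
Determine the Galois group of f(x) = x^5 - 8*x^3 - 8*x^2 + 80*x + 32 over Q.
The polynomial f is an irreducible quintic over Q, so G = Gal(f/Q) is a transitive subgroup of S_5: one of C_5 (5T1, order 5), D_5 (5T2, order 10), F_20 (5T3, order 20), A_5 (5T4, order 60) or S_5 (5T5, order 120). The discriminant of f is 589639450624, which is not a perfect square, so G is not contained in A_5. The transitive groups of degree 5 not contained in A_5 are: F_20 (5T3, order 20), S_5 (5T5, order 120). By Dedekind's theorem, for a prime p not dividing disc(f) the degrees of the irreducible factors of f mod p form the cycle type of an element of G. Factoring f modulo the 5 such primes p <= 17 (skipping 2, 7, which divide the discriminant), each new pattern first appears at: mod 3: f = (x^5 + x^3 + x^2 + 2x + 2), pattern 5; mod 17: f = (x + 9)(x + 10)(x^3 + 15x^2 + 8x + 3), pattern 3+1+1. No other pattern occurs in this range, so the set of observed cycle types is {5, 3+1+1}. Among the candidates above, the only group containing elements of all these cycle types is S_5 (5T5) — F_20 (5T3) lacks at least one of them. Hence G = S_5 (5T5), of order 120.

S_5 (order 120)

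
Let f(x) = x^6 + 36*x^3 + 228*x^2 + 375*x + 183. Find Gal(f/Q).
The polynomial f is an irreducible sextic over Q, so G = Gal(f/Q) is one of the 16 transitive subgroups 6T1, ..., 6T16 of S_6. The discriminant of f is -2200994196714027, which is not a perfect square, so G is not contained in A_6. The transitive groups of degree 6 not contained in A_6 are: C_6 (6T1, order 6), S_3 (6T2, order 6), D_6 (6T3, order 12), C_3 x S_3 (6T5, order 18), A_4 x C_2 (6T6, order 24), S_4 (6T8, order 24), S_3 x S_3 (6T9, order 36), S_4 x C_2 (6T11, order 48), (S_3 x S_3) : C_2 (6T13, order 72), PGL(2,5) (6T14, order 120), S_6 (6T16, order 720). By Dedekind's theorem, for a prime p not dividing disc(f) the degrees of the irreducible factors of f mod p form the cycle type of an element of G. Factoring f modulo the 25 such primes p <= 127 (skipping 3, 11, 13, 17, 43, 109, which divide the discriminant), each new pattern first appears at: mod 2: f = (x^6 + x + 1), pattern 6; mod 7: f = (x + 4)(x^2 + 2x + 3)(x^3 + x^2 + 4x + 3), pattern 3+2+1; mod 23: f = (x^2 + 2x + 17)(x^4 + 21x^3 + 10x^2 + 4x + 4), pattern 4+2; mod 31: f = (x + 4)(x + 18)(x^2 + 15x + 3)(x^2 + 25x + 3), pattern 2+2+1+1; mod 61: f = (x)(x + 28)(x + 42)(x + 53)(x^2 + 60x + 56), pattern 2+1+1+1+1; mod 97: f = (x + 17)(x + 25)(x + 74)(x^3 + 78x^2 + 29x + 48), pattern 3+1+1+1; mod 113: f = (x^2 + 12x + 60)(x^2 + 18x + 98)(x^2 + 83x + 74), pattern 2+2+2; mod 127: f = (x^3 + 10x^2 + 104x + 94)(x^3 + 117x^2 + 123x + 6), pattern 3+3. No other pattern occurs in this range, so the set of observed cycle types is {6, 3+2+1, 4+2, 2+2+1+1, 2+1+1+1+1, 3+1+1+1, 2+2+2, 3+3}. The candidates containing elements of all these cycle types are (S_3 x S_3) : C_2 (6T13) of order 72, S_6 (6T16) of order 720; the others are excluded. The observed types are precisely the cycle types that occur in (S_3 x S_3) : C_2 (6T13) (apart from the identity). Each of the other remaining candidates has further cycle types, and by the Chebotarev density theorem the matching factorization patterns would occur for a proportion of primes equal to their share of the group: S_6 (6T16) additionally contains elements of type 5+1, 4+1+1 (234 of its 720 elements, about 32% of primes). None of the 25 primes tested shows any such pattern (for each of these groups the chance of that is below 10^-4), which rules them out. Hence G = (S_3 x S_3) : C_2 (6T13), of order 72.

(S_3 x S_3) : C_2, the group 6T13 of order 72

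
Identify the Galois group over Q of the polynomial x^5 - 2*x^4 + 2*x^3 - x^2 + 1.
The polynomial f is an irreducible quintic over Q, so G = Gal(f/Q) is a transitive subgroup of S_5: one of C_5 (5T1, order 5), D_5 (5T2, order 10), F_20 (5T3, order 20), A_5 (5T4, order 60) or S_5 (5T5, order 120). The discriminant of f is 2209 = 47^2, a perfect square, so G is contained in A_5. The transitive groups of degree 5 contained in A_5 are: C_5 (5T1, order 5), D_5 (5T2, order 10), A_5 (5T4, order 60). By Dedekind's theorem, for a prime p not dividing disc(f) the degrees of the irreducible factors of f mod p form the cycle type of an element of G. Factoring f modulo the 23 such primes p <= 89 (skipping 47, which divides the discriminant), each new pattern first appears at: mod 2: f = (x^5 + x^2 + 1), pattern 5; mod 5: f = (x + 1)(x^2 + 2)(x^2 + 2x + 3), pattern 2+2+1; mod 83: f = (x + 2)(x + 12)(x + 15)(x + 23)(x + 29), pattern 1+1+1+1+1. No other pattern occurs in this range, so the set of observed cycle types is {5, 2+2+1, 1+1+1+1+1}. The candidates containing elements of all these cycle types are D_5 (5T2) of order 10, A_5 (5T4) of order 60; the others are excluded. The observed types are precisely the cycle types that occur in D_5 (5T2). Each of the other remaining candidates has further cycle types, and by the Chebotarev density theorem the matching factorization patterns would occur for a proportion of primes equal to their share of the group: A_5 (5T4) additionally contains elements of type 3+1+1 (20 of its 60 elements, about 33% of primes). None of the 23 primes tested shows any such pattern (for each of these groups the chance of that is below 10^-4), which rules them out. Hence G = D_5 (5T2), of order 10.

D_5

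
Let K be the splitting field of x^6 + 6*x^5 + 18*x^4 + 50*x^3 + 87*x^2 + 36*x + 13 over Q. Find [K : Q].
120

The degree of the splitting field over Q equals the order of the Galois group, so first determine the group. The polynomial f is an irreducible sextic over Q, so G = Gal(f/Q) is one of the 16 transitive subgroups 6T1, ..., 6T16 of S_6. The discriminant of f is -28010528989632, which is not a perfect square, so G is not contained in A_6. The transitive groups of degree 6 not contained in A_6 are: C_6 (6T1, order 6), S_3 (6T2, order 6), D_6 (6T3, order 12), C_3 x S_3 (6T5, order 18), A_4 x C_2 (6T6, order 24), S_4 (6T8, order 24), S_3 x S_3 (6T9, order 36), S_4 x C_2 (6T11, order 48), (S_3 x S_3) : C_2 (6T13, order 72), PGL(2,5) (6T14, order 120), S_6 (6T16, order 720). By Dedekind's theorem, for a prime p not dividing disc(f) the degrees of the irreducible factors of f mod p form the cycle type of an element of G. Factoring f modulo the 21 such primes p <= 89 (skipping 2, 3, 7, which divide the discriminant), each new pattern first appears at: mod 5: f = (x^6 + x^5 + 3x^4 + 2x^2 + x + 3), pattern 6; mod 11: f = (x + 5)(x^5 + x^4 + 2x^3 + 7x^2 + 8x + 7), pattern 5+1; mod 13: f = (x)(x + 6)(x^4 + 5x^2 + 7x + 6), pattern 4+1+1; mod 23: f = (x + 4)(x + 17)(x^2 + x + 9)(x^2 + 7x + 19), pattern 2+2+1+1; mod 43: f = (x^3 + 3x^2 + 3x + 32)(x^3 + 3x^2 + 6x + 34), pattern 3+3; mod 61: f = (x^2 + 30x + 35)(x^2 + 48x + 6)(x^2 + 50x + 5), pattern 2+2+2. No other pattern occurs in this range, so the set of observed cycle types is {6, 5+1, 4+1+1, 2+2+1+1, 3+3, 2+2+2}. The candidates containing elements of all these cycle types are PGL(2,5) (6T14) of order 120, S_6 (6T16) of order 720; the others are excluded. The observed types are precisely the cycle types that occur in PGL(2,5) (6T14) (apart from the identity). Each of the other remaining candidates has further cycle types, and by the Chebotarev density theorem the matching factorization patterns would occur for a proportion of primes equal to their share of the group: S_6 (6T16) additionally contains elements of type 4+2, 3+2+1, 3+1+1+1, 2+1+1+1+1 (265 of its 720 elements, about 37% of primes). None of the 21 primes tested shows any such pattern (for each of these groups the chance of that is below 10^-4), which rules them out. Hence G = PGL(2,5) (6T14), of order 120. The Galois group PGL(2,5) (6T14) has order 120, so the splitting field has degree 120 over Q.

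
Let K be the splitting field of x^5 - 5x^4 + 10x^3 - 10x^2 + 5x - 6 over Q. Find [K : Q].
The degree of the splitting field over Q equals the order of the Galois group, so first determine the group. The polynomial f is an irreducible quintic over Q, so G = Gal(f/Q) is a transitive subgroup of S_5: one of C_5 (5T1, order 5), D_5 (5T2, order 10), F_20 (5T3, order 20), A_5 (5T4, order 60) or S_5 (5T5, order 120). The discriminant of f is 1953125, which is not a perfect square, so G is not contained in A_5. The transitive groups of degree 5 not contained in A_5 are: F_20 (5T3, order 20), S_5 (5T5, order 120). By Dedekind's theorem, for a prime p not dividing disc(f) the degrees of the irreducible factors of f mod p form the cycle type of an element of G. Factoring f modulo the 18 such primes p <= 67 (skipping 5, which divides the discriminant), each new pattern first appears at: mod 2: f = (x)(x^4 + x^3 + 1), pattern 4+1; mod 11: f = (x^5 + 6x^4 + 10x^3 + x^2 + 5x + 5), pattern 5; mod 19: f = (x + 12)(x^2 + 9x + 7)(x^2 + 12x + 4), pattern 2+2+1; mod 31: f = (x + 2)(x + 5)(x + 11)(x + 16)(x + 23), pattern 1+1+1+1+1. No other pattern occurs in this range, so the set of observed cycle types is {4+1, 5, 2+2+1, 1+1+1+1+1}. The candidates containing elements of all these cycle types are F_20 (5T3) of order 20, S_5 (5T5) of order 120; the others are excluded. The observed types are precisely the cycle types that occur in F_20 (5T3). Each of the other remaining candidates has further cycle types, and by the Chebotarev density theorem the matching factorization patterns would occur for a proportion of primes equal to their share of the group: S_5 (5T5) additionally contains elements of type 3+2, 3+1+1, 2+1+1+1 (50 of its 120 elements, about 42% of primes). None of the 18 primes tested shows any such pattern (for each of these groups the chance of that is below 10^-4), which rules them out. Hence G = F_20 (5T3), of order 20. The Galois group F_20 (5T3) has order 20, so the splitting field has degree 20 over Q.

20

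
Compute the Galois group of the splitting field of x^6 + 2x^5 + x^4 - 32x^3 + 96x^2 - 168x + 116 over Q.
The polynomial f is an irreducible sextic over Q, so G = Gal(f/Q) is one of the 16 transitive subgroups 6T1, ..., 6T16 of S_6. The discriminant of f is -1080641454080000, which is not a perfect square, so G is not contained in A_6. The transitive groups of degree 6 not contained in A_6 are: C_6 (6T1, order 6), S_3 (6T2, order 6), D_6 (6T3, order 12), C_3 x S_3 (6T5, order 18), A_4 x C_2 (6T6, order 24), S_4 (6T8, order 24), S_3 x S_3 (6T9, order 36), S_4 x C_2 (6T11, order 48), (S_3 x S_3) : C_2 (6T13, order 72), PGL(2,5) (6T14, order 120), S_6 (6T16, order 720). By Dedekind's theorem, for a prime p not dividing disc(f) the degrees of the irreducible factors of f mod p form the cycle type of an element of G. Factoring f modulo the 22 such primes p <= 89 (skipping 2, 5, which divide the discriminant), each new pattern first appears at: mod 3: f = (x^3 + 2x + 1)(x^3 + 2x^2 + 2x + 2), pattern 3+3; mod 7: f = (x^2 + x + 6)(x^2 + 3x + 5)(x^2 + 5x + 2), pattern 2+2+2; mod 13: f = (x + 8)(x + 11)(x^4 + 9x^3 + 2x^2 + 9x + 9), pattern 4+1+1; mod 43: f = (x + 34)(x + 39)(x^2 + 23x + 11)(x^2 + 35x + 32), pattern 2+2+1+1. No other pattern occurs in this range, so the set of observed cycle types is {3+3, 2+2+2, 4+1+1, 2+2+1+1}. The candidates containing elements of all these cycle types are S_4 (6T8) of order 24, S_4 x C_2 (6T11) of order 48, PGL(2,5) (6T14) of order 120, S_6 (6T16) of order 720; the others are excluded. The observed types are precisely the cycle types that occur in S_4 (6T8) (apart from the identity). Each of the other remaining candidates has further cycle types, and by the Chebotarev density theorem the matching factorization patterns would occur for a proportion of primes equal to their share of the group: S_4 x C_2 (6T11) additionally contains elements of type 6, 4+2, 2+1+1+1+1 (17 of its 48 elements, about 35% of primes); PGL(2,5) (6T14) additionally contains elements of type 6, 5+1 (44 of its 120 elements, about 37% of primes); S_6 (6T16) additionally contains elements of type 6, 5+1, 4+2, 3+2+1, 3+1+1+1, 2+1+1+1+1 (529 of its 720 elements, about 73% of primes). None of the 22 primes tested shows any such pattern (for each of these groups the chance of that is below 10^-4), which rules them out. Hence G = S_4 (6T8), of order 24.

S_4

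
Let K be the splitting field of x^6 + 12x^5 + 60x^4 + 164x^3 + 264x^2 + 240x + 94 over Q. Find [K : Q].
36

The degree of the splitting field over Q equals the order of the Galois group, so first determine the group. The polynomial f is an irreducible sextic over Q, so G = Gal(f/Q) is one of the 16 transitive subgroups 6T1, ..., 6T16 of S_6. The discriminant of f is 40310784, which is not a perfect square, so G is not contained in A_6. The transitive groups of degree 6 not contained in A_6 are: C_6 (6T1, order 6), S_3 (6T2, order 6), D_6 (6T3, order 12), C_3 x S_3 (6T5, order 18), A_4 x C_2 (6T6, order 24), S_4 (6T8, order 24), S_3 x S_3 (6T9, order 36), S_4 x C_2 (6T11, order 48), (S_3 x S_3) : C_2 (6T13, order 72), PGL(2,5) (6T14, order 120), S_6 (6T16, order 720). By Dedekind's theorem, for a prime p not dividing disc(f) the degrees of the irreducible factors of f mod p form the cycle type of an element of G. Factoring f modulo the 14 such primes p <= 53 (skipping 2, 3, which divide the discriminant), each new pattern first appears at: mod 5: f = (x + 3)(x + 4)(x^2 + 2x + 4)(x^2 + 3x + 3), pattern 2+2+1+1; mod 7: f = (x^6 + 5x^5 + 4x^4 + 3x^3 + 5x^2 + 2x + 3), pattern 6; mod 19: f = (x + 6)(x + 8)(x + 11)(x^3 + 6x^2 + 12x + 5), pattern 3+1+1+1; mod 31: f = (x^2 + 6x + 19)(x^2 + 14x + 20)(x^2 + 23x + 4), pattern 2+2+2; mod 43: f = (x^3 + 6x^2 + 12x + 3)(x^3 + 6x^2 + 12x + 17), pattern 3+3. No other pattern occurs in this range, so the set of observed cycle types is {2+2+1+1, 6, 3+1+1+1, 2+2+2, 3+3}. The candidates containing elements of all these cycle types are S_3 x S_3 (6T9) of order 36, (S_3 x S_3) : C_2 (6T13) of order 72, S_6 (6T16) of order 720; the others are excluded. The observed types are precisely the cycle types that occur in S_3 x S_3 (6T9) (apart from the identity). Each of the other remaining candidates has further cycle types, and by the Chebotarev density theorem the matching factorization patterns would occur for a proportion of primes equal to their share of the group: (S_3 x S_3) : C_2 (6T13) additionally contains elements of type 4+2, 3+2+1, 2+1+1+1+1 (36 of its 72 elements, about 50% of primes); S_6 (6T16) additionally contains elements of type 5+1, 4+2, 4+1+1, 3+2+1, 2+1+1+1+1 (459 of its 720 elements, about 64% of primes). None of the 14 primes tested shows any such pattern (for each of these groups the chance of that is below 10^-4), which rules them out. Hence G = S_3 x S_3 (6T9), of order 36. The Galois group S_3 x S_3 (6T9) has order 36, so the splitting field has degree 36 over Q.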